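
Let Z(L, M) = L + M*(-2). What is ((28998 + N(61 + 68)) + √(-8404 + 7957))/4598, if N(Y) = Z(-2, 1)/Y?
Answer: 1870369/296571 + I*√447/4598 ≈ 6.3066 + 0.0045982*I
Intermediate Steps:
Z(L, M) = L - 2*M
N(Y) = -4/Y (N(Y) = (-2 - 2*1)/Y = (-2 - 2)/Y = -4/Y)
((28998 + N(61 + 68)) + √(-8404 + 7957))/4598 = ((28998 - 4/(61 + 68)) + √(-8404 + 7957))/4598 = ((28998 - 4/129) + √(-447))*(1/4598) = ((28998 - 4*1/129) + I*√447)*(1/4598) = ((28998 - 4/129) + I*√447)*(1/4598) = (3740738/129 + I*√447)*(1/4598) = 1870369/296571 + I*√447/4598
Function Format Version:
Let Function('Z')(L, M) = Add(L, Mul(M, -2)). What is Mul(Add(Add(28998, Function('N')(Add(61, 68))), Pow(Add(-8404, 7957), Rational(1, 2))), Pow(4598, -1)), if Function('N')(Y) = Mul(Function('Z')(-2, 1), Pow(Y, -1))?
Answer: Add(Rational(1870369, 296571), Mul(Rational(1, 4598), I, Pow(447, Rational(1, 2)))) ≈ Add(6.3066, Mul(0.0045982, I))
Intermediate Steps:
Function('Z')(L, M) = Add(L, Mul(-2, M))
Function('N')(Y) = Mul(-4, Pow(Y, -1)) (Function('N')(Y) = Mul(Add(-2, Mul(-2, 1)), Pow(Y, -1)) = Mul(Add(-2, -2), Pow(Y, -1)) = Mul(-4, Pow(Y, -1)))
Mul(Add(Add(28998, Function('N')(Add(61, 68))), Pow(Add(-8404, 7957), Rational(1, 2))), Pow(4598, -1)) = Mul(Add(Add(28998, Mul(-4, Pow(Add(61, 68), -1))), Pow(Add(-8404, 7957), Rational(1, 2))), Pow(4598, -1)) = Mul(Add(Add(28998, Mul(-4, Pow(129, -1))), Pow(-447, Rational(1, 2))), Rational(1, 4598)) = Mul(Add(Add(28998, Mul(-4, Rational(1, 129))), Mul(I, Pow(447, Rational(1, 2)))), Rational(1, 4598)) = Mul(Add(Add(28998, Rational(-4, 129)), Mul(I, Pow(447, Rational(1, 2)))), Rational(1, 4598)) = Mul(Add(Rational(3740738, 129), Mul(I, Pow(447, Rational(1, 2)))), Rational(1, 4598)) = Add(Rational(1870369, 296571), Mul(Rational(1, 4598), I, Pow(447, Rational(1, 2))))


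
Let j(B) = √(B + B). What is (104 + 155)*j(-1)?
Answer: 259*I*√2 ≈ 366.28*I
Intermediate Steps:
j(B) = √2*√B (j(B) = √(2*B) = √2*√B)
(104 + 155)*j(-1) = (104 + 155)*(√2*√(-1)) = 259*(√2*I) = 259*(I*√2) = 259*I*√2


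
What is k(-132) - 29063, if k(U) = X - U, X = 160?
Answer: -28771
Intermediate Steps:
k(U) = 160 - U
k(-132) - 29063 = (160 - 1*(-132)) - 29063 = (160 + 132) - 29063 = 292 - 29063 = -28771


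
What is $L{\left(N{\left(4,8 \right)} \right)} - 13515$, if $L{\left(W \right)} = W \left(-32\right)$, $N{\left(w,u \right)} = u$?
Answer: $-13771$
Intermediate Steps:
$L{\left(W \right)} = - 32 W$
$L{\left(N{\left(4,8 \right)} \right)} - 13515 = \left(-32\right) 8 - 13515 = -256 - 13515 = -13771$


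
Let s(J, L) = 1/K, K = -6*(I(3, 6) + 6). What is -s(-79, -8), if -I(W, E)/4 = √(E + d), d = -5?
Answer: 1/12 ≈ 0.083333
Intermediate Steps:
I(W, E) = -4*√(-5 + E) (I(W, E) = -4*√(E - 5) = -4*√(-5 + E))
K = -12 (K = -6*(-4*√(-5 + 6) + 6) = -6*(-4*√1 + 6) = -6*(-4*1 + 6) = -6*(-4 + 6) = -6*2 = -12)
s(J, L) = -1/12 (s(J, L) = 1/(-12) = -1/12)
-s(-79, -8) = -1*(-1/12) = 1/12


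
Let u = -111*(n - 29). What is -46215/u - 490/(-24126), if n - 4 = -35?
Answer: -12352441/1785324 ≈ -6.9189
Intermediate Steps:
n = -31 (n = 4 - 35 = -31)
u = 6660 (u = -111*(-31 - 29) = -111*(-60) = 6660)
-46215/u - 490/(-24126) = -46215/6660 - 490/(-24126) = -46215*1/6660 - 490*(-1/24126) = -1027/148 + 245/12063 = -12352441/1785324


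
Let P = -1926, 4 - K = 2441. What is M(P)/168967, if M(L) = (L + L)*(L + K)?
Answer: 16806276/168967 ≈ 99.465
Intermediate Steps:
K = -2437 (K = 4 - 1*2441 = 4 - 2441 = -2437)
M(L) = 2*L*(-2437 + L) (M(L) = (L + L)*(L - 2437) = (2*L)*(-2437 + L) = 2*L*(-2437 + L))
M(P)/168967 = (2*(-1926)*(-2437 - 1926))/168967 = (2*(-1926)*(-4363))*(1/168967) = 16806276*(1/168967) = 16806276/168967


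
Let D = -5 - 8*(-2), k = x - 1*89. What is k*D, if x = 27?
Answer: -682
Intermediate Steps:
k = -62 (k = 27 - 1*89 = 27 - 89 = -62)
D = 11 (D = -5 + 16 = 11)
k*D = -62*11 = -682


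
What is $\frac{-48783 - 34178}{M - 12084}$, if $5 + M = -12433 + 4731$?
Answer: $\frac{82961}{19791} \approx 4.1919$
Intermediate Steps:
$M = -7707$ ($M = -5 + \left(-12433 + 4731\right) = -5 - 7702 = -7707$)
$\frac{-48783 - 34178}{M - 12084} = \frac{-48783 - 34178}{-7707 - 12084} = - \frac{82961}{-19791} = \left(-82961\right) \left(- \frac{1}{19791}\right) = \frac{82961}{19791}$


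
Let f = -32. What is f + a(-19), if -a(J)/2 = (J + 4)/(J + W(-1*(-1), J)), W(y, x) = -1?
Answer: -67/2 ≈ -33.500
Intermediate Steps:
a(J) = -2*(4 + J)/(-1 + J) (a(J) = -2*(J + 4)/(J - 1) = -2*(4 + J)/(-1 + J))
f + a(-19) = -32 + 2*(-4 - 1*(-19))/(-1 - 19) = -32 + 2*(-4 + 19)/(-20) = -32 + 2*(-1/20)*15 = -32 - 3/2 = -67/2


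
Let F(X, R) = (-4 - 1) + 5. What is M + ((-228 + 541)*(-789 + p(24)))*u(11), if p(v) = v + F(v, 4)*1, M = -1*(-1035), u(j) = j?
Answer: -2632860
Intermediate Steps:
M = 1035
F(X, R) = 0 (F(X, R) = -5 + 5 = 0)
p(v) = v (p(v) = v + 0*1 = v + 0 = v)
M + ((-228 + 541)*(-789 + p(24)))*u(11) = 1035 + ((-228 + 541)*(-789 + 24))*11 = 1035 + (313*(-765))*11 = 1035 - 239445*11 = 1035 - 2633895 = -2632860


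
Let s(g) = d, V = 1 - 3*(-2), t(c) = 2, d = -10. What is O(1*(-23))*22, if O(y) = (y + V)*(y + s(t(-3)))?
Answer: 11616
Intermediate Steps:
V = 7 (V = 1 + 6 = 7)
s(g) = -10
O(y) = (-10 + y)*(7 + y) (O(y) = (y + 7)*(y - 10) = (7 + y)*(-10 + y) = (-10 + y)*(7 + y))
O(1*(-23))*22 = (-70 + (1*(-23))² - 3*(-23))*22 = (-70 + (-23)² - 3*(-23))*22 = (-70 + 529 + 69)*22 = 528*22 = 11616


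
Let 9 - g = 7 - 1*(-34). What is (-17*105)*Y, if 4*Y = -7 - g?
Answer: -44625/4 ≈ -11156.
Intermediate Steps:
g = -32 (g = 9 - (7 - 1*(-34)) = 9 - (7 + 34) = 9 - 1*41 = 9 - 41 = -32)
Y = 25/4 (Y = (-7 - 1*(-32))/4 = (-7 + 32)/4 = (1/4)*25 = 25/4 ≈ 6.2500)
(-17*105)*Y = -17*105*(25/4) = -1785*25/4 = -44625/4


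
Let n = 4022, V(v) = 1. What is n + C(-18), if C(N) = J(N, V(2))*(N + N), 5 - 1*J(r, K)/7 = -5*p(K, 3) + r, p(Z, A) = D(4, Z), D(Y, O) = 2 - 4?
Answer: 746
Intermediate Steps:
D(Y, O) = -2
p(Z, A) = -2
J(r, K) = -35 - 7*r (J(r, K) = 35 - 7*(-5*(-2) + r) = 35 - 7*(10 + r) = 35 + (-70 - 7*r) = -35 - 7*r)
C(N) = 2*N*(-35 - 7*N) (C(N) = (-35 - 7*N)*(N + N) = (-35 - 7*N)*(2*N) = 2*N*(-35 - 7*N))
n + C(-18) = 4022 - 14*(-18)*(5 - 18) = 4022 - 14*(-18)*(-13) = 4022 - 3276 = 746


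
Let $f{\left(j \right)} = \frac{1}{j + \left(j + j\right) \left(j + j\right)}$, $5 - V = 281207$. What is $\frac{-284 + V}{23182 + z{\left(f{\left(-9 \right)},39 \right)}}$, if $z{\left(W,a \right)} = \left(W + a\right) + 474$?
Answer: $- \frac{44334045}{3731963} \approx -11.88$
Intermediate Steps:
$V = -281202$ ($V = 5 - 281207 = -281202$)
$f{\left(j \right)} = \frac{1}{j + 4 j^{2}}$ ($f{\left(j \right)} = \frac{1}{j + 2 j 2 j} = \frac{1}{j + 4 j^{2}}$)
$z{\left(W,a \right)} = 474 + W + a$
$\frac{-284 + V}{23182 + z{\left(f{\left(-9 \right)},39 \right)}} = \frac{-284 - 281202}{23182 + \left(474 + \frac{1}{\left(-9\right) \left(1 + 4 \left(-9\right)\right)} + 39\right)} = - \frac{281486}{23182 + \left(474 - \frac{1}{9 \left(1 - 36\right)} + 39\right)} = - \frac{281486}{23182 + \left(474 - \frac{1}{9 \left(-35\right)} + 39\right)} = - \frac{281486}{23182 + \left(474 - - \frac{1}{315} + 39\right)} = - \frac{281486}{23182 + \left(474 + \frac{1}{315} + 39\right)} = - \frac{281486}{23182 + \frac{161596}{315}} = - \frac{281486}{\frac{7463926}{315}} = \left(-281486\right) \frac{315}{7463926} = - \frac{44334045}{3731963}$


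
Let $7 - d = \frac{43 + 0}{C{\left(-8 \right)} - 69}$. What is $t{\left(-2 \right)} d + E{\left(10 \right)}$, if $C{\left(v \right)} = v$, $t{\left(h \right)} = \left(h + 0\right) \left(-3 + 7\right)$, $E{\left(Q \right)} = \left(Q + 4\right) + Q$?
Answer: $- \frac{2808}{77} \approx -36.468$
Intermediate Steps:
$E{\left(Q \right)} = 4 + 2 Q$ ($E{\left(Q \right)} = \left(4 + Q\right) + Q = 4 + 2 Q$)
$t{\left(h \right)} = 4 h$ ($t{\left(h \right)} = h 4 = 4 h$)
$d = \frac{582}{77}$ ($d = 7 - \frac{43 + 0}{-8 - 69} = 7 - \frac{43}{-77} = 7 - 43 \left(- \frac{1}{77}\right) = 7 - - \frac{43}{77} = 7 + \frac{43}{77} = \frac{582}{77} \approx 7.5584$)
$t{\left(-2 \right)} d + E{\left(10 \right)} = 4 \left(-2\right) \frac{582}{77} + \left(4 + 2 \cdot 10\right) = \left(-8\right) \frac{582}{77} + \left(4 + 20\right) = - \frac{4656}{77} + 24 = - \frac{2808}{77}$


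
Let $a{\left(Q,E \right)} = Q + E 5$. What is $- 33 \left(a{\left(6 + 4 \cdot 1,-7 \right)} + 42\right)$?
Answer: $-561$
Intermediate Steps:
$a{\left(Q,E \right)} = Q + 5 E$
$- 33 \left(a{\left(6 + 4 \cdot 1,-7 \right)} + 42\right) = - 33 \left(\left(\left(6 + 4 \cdot 1\right) + 5 \left(-7\right)\right) + 42\right) = - 33 \left(\left(\left(6 + 4\right) - 35\right) + 42\right) = - 33 \left(\left(10 - 35\right) + 42\right) = - 33 \left(-25 + 42\right) = \left(-33\right) 17 = -561$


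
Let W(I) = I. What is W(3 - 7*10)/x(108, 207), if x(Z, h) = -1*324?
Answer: 67/324 ≈ 0.20679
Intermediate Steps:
x(Z, h) = -324
W(3 - 7*10)/x(108, 207) = (3 - 7*10)/(-324) = (3 - 70)*(-1/324) = -67*(-1/324) = 67/324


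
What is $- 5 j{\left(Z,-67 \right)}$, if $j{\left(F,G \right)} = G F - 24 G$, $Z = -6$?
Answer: $-10050$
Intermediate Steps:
$j{\left(F,G \right)} = - 24 G + F G$ ($j{\left(F,G \right)} = F G - 24 G = - 24 G + F G$)
$- 5 j{\left(Z,-67 \right)} = - 5 \left(- 67 \left(-24 - 6\right)\right) = - 5 \left(\left(-67\right) \left(-30\right)\right) = \left(-5\right) 2010 = -10050$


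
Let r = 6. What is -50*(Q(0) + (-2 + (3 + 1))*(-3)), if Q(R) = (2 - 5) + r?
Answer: 150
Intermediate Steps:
Q(R) = 3 (Q(R) = (2 - 5) + 6 = -3 + 6 = 3)
-50*(Q(0) + (-2 + (3 + 1))*(-3)) = -50*(3 + (-2 + (3 + 1))*(-3)) = -50*(3 + (-2 + 4)*(-3)) = -50*(3 + 2*(-3)) = -50*(3 - 6) = -50*(-3) = 150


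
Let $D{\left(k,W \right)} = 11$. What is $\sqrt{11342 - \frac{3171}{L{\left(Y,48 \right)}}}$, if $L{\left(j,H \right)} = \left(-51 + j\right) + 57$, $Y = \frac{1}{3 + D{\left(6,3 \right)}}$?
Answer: $\frac{2 \sqrt{19543115}}{85} \approx 104.02$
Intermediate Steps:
$Y = \frac{1}{14}$ ($Y = \frac{1}{3 + 11} = \frac{1}{14} \approx 0.071429$)
$L{\left(j,H \right)} = 6 + j$
$\sqrt{11342 - \frac{3171}{L{\left(Y,48 \right)}}} = \sqrt{11342 - \frac{3171}{6 + \frac{1}{14}}} = \sqrt{11342 - \frac{3171}{\frac{85}{14}}} = \sqrt{11342 - \frac{44394}{85}} = \sqrt{\frac{919676}{85}} = \frac{2 \sqrt{19543115}}{85}$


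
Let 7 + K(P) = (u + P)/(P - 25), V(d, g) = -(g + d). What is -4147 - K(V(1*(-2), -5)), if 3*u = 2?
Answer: -223537/54 ≈ -4139.6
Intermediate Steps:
u = ⅔ (u = (⅓)*2 = ⅔ ≈ 0.66667)
V(d, g) = -d - g (V(d, g) = -(d + g) = -d - g)
K(P) = -7 + (⅔ + P)/(-25 + P) (K(P) = -7 + (⅔ + P)/(P - 25) = -7 + (⅔ + P)/(-25 + P))
-4147 - K(V(1*(-2), -5)) = -4147 - (527 - 18*(-(-2) - 1*(-5)))/(3*(-25 + (-(-2) - 1*(-5)))) = -4147 - (527 - 18*(-1*(-2) + 5))/(3*(-25 + (-1*(-2) + 5))) = -4147 - (527 - 18*(2 + 5))/(3*(-25 + (2 + 5))) = -4147 - (527 - 18*7)/(3*(-25 + 7)) = -4147 - (527 - 126)/(3*(-18)) = -4147 - (-1)*401/(3*18) = -4147 - 1*(-401/54) = -4147 + 401/54 = -223537/54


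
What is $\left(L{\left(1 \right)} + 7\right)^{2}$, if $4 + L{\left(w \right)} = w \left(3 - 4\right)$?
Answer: $4$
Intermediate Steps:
$L{\left(w \right)} = -4 - w$ ($L{\left(w \right)} = -4 + w \left(3 - 4\right) = -4 + w \left(-1\right) = -4 - w$)
$\left(L{\left(1 \right)} + 7\right)^{2} = \left(\left(-4 - 1\right) + 7\right)^{2} = \left(-5 + 7\right)^{2} = 2^{2} = 4$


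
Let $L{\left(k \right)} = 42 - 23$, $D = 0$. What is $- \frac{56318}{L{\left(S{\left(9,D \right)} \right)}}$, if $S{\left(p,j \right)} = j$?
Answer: $- \frac{56318}{19} \approx -2964.1$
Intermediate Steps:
$L{\left(k \right)} = 19$
$- \frac{56318}{L{\left(S{\left(9,D \right)} \right)}} = - \frac{56318}{19}$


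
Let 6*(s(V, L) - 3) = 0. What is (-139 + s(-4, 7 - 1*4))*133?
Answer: -18088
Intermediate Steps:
s(V, L) = 3 (s(V, L) = 3 + (1/6)*0 = 3 + 0 = 3)
(-139 + s(-4, 7 - 1*4))*133 = (-139 + 3)*133 = -136*133 = -18088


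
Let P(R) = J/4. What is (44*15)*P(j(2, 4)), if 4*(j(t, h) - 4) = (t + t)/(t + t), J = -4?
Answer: -660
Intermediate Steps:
j(t, h) = 17/4 (j(t, h) = 4 + ((t + t)/(t + t))/4 = 4 + ((2*t)/((2*t)))/4 = 4 + ((2*t)*(1/(2*t)))/4 = 4 + (¼)*1 = 4 + ¼ = 17/4)
P(R) = -1 (P(R) = -4/4 = -4*¼ = -1)
(44*15)*P(j(2, 4)) = (44*15)*(-1) = 660*(-1) = -660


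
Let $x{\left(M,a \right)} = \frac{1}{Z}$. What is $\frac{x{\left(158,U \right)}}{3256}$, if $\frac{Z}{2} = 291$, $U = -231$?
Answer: $\frac{1}{1894992} \approx 5.2771 \cdot 10^{-7}$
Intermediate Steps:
$Z = 582$ ($Z = 2 \cdot 291 = 582$)
$x{\left(M,a \right)} = \frac{1}{582}$
$\frac{x{\left(158,U \right)}}{3256} = \frac{1}{582 \cdot 3256} = \frac{1}{582} \cdot \frac{1}{3256} = \frac{1}{1894992}$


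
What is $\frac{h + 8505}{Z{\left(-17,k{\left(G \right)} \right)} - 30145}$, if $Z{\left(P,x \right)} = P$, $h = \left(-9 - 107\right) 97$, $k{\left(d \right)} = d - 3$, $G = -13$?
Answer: $\frac{2747}{30162} \approx 0.091075$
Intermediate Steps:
$k{\left(d \right)} = -3 + d$ ($k{\left(d \right)} = d - 3 = -3 + d$)
$h = -11252$ ($h = \left(-116\right) 97 = -11252$)
$\frac{h + 8505}{Z{\left(-17,k{\left(G \right)} \right)} - 30145} = \frac{-11252 + 8505}{-17 - 30145} = - \frac{2747}{-30162} = \left(-2747\right) \left(- \frac{1}{30162}\right) = \frac{2747}{30162}$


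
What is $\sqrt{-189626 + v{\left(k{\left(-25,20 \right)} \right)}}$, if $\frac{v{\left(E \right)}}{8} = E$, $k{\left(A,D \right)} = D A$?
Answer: $3 i \sqrt{21514} \approx 440.03 i$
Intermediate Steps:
$k{\left(A,D \right)} = A D$
$v{\left(E \right)} = 8 E$
$\sqrt{-189626 + v{\left(k{\left(-25,20 \right)} \right)}} = \sqrt{-189626 + 8 \left(\left(-25\right) 20\right)} = \sqrt{-189626 + 8 \left(-500\right)} = \sqrt{-189626 - 4000} = \sqrt{-193626} = 3 i \sqrt{21514}$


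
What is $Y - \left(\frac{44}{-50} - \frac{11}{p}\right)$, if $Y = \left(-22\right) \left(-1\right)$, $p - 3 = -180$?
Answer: $\frac{100969}{4425} \approx 22.818$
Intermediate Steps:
$p = -177$ ($p = 3 - 180 = -177$)
$Y = 22$
$Y - \left(\frac{44}{-50} - \frac{11}{p}\right) = 22 - \left(\frac{44}{-50} - \frac{11}{-177}\right) = 22 - \left(44 \left(- \frac{1}{50}\right) - - \frac{11}{177}\right) = 22 - \left(- \frac{22}{25} + \frac{11}{177}\right) = 22 - - \frac{3619}{4425} = 22 + \frac{3619}{4425} = \frac{100969}{4425}$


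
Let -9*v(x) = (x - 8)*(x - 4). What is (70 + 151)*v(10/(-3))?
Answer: -165308/81 ≈ -2040.8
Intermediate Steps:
v(x) = -(-8 + x)*(-4 + x)/9 (v(x) = -(x - 8)*(x - 4)/9 = -(-8 + x)*(-4 + x)/9)
(70 + 151)*v(10/(-3)) = (70 + 151)*(-32/9 - (10/(-3))²/9 + 4*(10/(-3))/3) = 221*(-32/9 - (10*(-⅓))²/9 + 4*(10*(-⅓))/3) = 221*(-32/9 - (-10/3)²/9 + (4/3)*(-10/3)) = 221*(-32/9 - ⅑*100/9 - 40/9) = 221*(-32/9 - 100/81 - 40/9) = 221*(-748/81) = -165308/81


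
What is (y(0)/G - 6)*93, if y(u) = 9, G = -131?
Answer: -73935/131 ≈ -564.39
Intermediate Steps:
(y(0)/G - 6)*93 = (9/(-131) - 6)*93 = (9*(-1/131) - 6)*93 = (-9/131 - 6)*93 = -795/131*93 = -73935/131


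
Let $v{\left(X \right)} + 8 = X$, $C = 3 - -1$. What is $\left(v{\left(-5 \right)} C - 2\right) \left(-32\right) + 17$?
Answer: $1745$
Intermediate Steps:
$C = 4$ ($C = 3 + 1 = 4$)
$v{\left(X \right)} = -8 + X$
$\left(v{\left(-5 \right)} C - 2\right) \left(-32\right) + 17 = \left(\left(-8 - 5\right) 4 - 2\right) \left(-32\right) + 17 = \left(\left(-13\right) 4 - 2\right) \left(-32\right) + 17 = \left(-52 - 2\right) \left(-32\right) + 17 = \left(-54\right) \left(-32\right) + 17 = 1728 + 17 = 1745$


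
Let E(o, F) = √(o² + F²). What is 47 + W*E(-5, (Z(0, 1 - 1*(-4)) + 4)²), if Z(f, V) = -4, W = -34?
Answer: -123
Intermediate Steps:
E(o, F) = √(F² + o²)
47 + W*E(-5, (Z(0, 1 - 1*(-4)) + 4)²) = 47 - 34*√(((-4 + 4)²)² + (-5)²) = 47 - 34*√((0²)² + 25) = 47 - 34*√(0² + 25) = 47 - 34*√(0 + 25) = 47 - 34*√25 = 47 - 34*5 = 47 - 170 = -123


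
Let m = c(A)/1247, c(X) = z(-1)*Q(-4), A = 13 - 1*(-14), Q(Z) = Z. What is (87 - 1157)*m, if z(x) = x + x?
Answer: -8560/1247 ≈ -6.8645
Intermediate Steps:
A = 27 (A = 13 + 14 = 27)
z(x) = 2*x
c(X) = 8 (c(X) = (2*(-1))*(-4) = -2*(-4) = 8)
m = 8/1247 ≈ 0.0064154
(87 - 1157)*m = (87 - 1157)*(8/1247) = -1070*8/1247 = -8560/1247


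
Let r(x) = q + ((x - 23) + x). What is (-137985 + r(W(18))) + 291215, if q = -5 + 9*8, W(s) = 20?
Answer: 153314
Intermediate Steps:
q = 67 (q = -5 + 72 = 67)
r(x) = 44 + 2*x (r(x) = 67 + ((x - 23) + x) = 67 + ((-23 + x) + x) = 67 + (-23 + 2*x) = 44 + 2*x)
(-137985 + r(W(18))) + 291215 = (-137985 + (44 + 2*20)) + 291215 = (-137985 + (44 + 40)) + 291215 = (-137985 + 84) + 291215 = -137901 + 291215 = 153314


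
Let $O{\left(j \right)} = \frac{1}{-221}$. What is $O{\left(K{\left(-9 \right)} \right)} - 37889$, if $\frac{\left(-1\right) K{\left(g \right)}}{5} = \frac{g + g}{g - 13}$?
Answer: $- \frac{8373470}{221} \approx -37889.0$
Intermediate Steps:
$K{\left(g \right)} = - \frac{10 g}{-13 + g}$ ($K{\left(g \right)} = - 5 \frac{g + g}{g - 13} = - 5 \frac{2 g}{-13 + g} = - \frac{10 g}{-13 + g}$)
$O{\left(j \right)} = - \frac{1}{221}$
$O{\left(K{\left(-9 \right)} \right)} - 37889 = - \frac{1}{221} - 37889 = - \frac{8373470}{221}$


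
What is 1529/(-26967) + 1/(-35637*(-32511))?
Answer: -590496991412/10414606023423 ≈ -0.056699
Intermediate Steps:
1529/(-26967) + 1/(-35637*(-32511)) = 1529*(-1/26967) - 1/35637*(-1/32511) = -1529/26967 + 1/1158594507 = -590496991412/10414606023423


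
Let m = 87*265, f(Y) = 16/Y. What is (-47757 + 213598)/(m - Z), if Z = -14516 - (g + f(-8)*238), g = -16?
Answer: 165841/37079 ≈ 4.4726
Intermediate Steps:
m = 23055
Z = -14024 (Z = -14516 - (-16 + (16/(-8))*238) = -14516 - (-16 + (16*(-⅛))*238) = -14516 - (-16 - 2*238) = -14516 - (-16 - 476) = -14516 - 1*(-492) = -14516 + 492 = -14024)
(-47757 + 213598)/(m - Z) = (-47757 + 213598)/(23055 - 1*(-14024)) = 165841/(23055 + 14024) = 165841/37079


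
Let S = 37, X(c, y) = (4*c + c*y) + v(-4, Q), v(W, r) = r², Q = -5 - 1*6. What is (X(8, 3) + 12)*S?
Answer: 6993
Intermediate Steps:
Q = -11 (Q = -5 - 6 = -11)
X(c, y) = 121 + 4*c + c*y (X(c, y) = (4*c + c*y) + (-11)² = (4*c + c*y) + 121 = 121 + 4*c + c*y)
(X(8, 3) + 12)*S = ((121 + 4*8 + 8*3) + 12)*37 = ((121 + 32 + 24) + 12)*37 = (177 + 12)*37 = 189*37 = 6993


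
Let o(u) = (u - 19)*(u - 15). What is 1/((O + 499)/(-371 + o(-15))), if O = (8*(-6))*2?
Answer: 649/403 ≈ 1.6104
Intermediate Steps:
o(u) = (-19 + u)*(-15 + u)
O = -96 (O = -48*2 = -96)
1/((O + 499)/(-371 + o(-15))) = 1/((-96 + 499)/(-371 + (285 + (-15)² - 34*(-15)))) = 1/(403/(-371 + (285 + 225 + 510))) = 1/(403/(-371 + 1020)) = 1/(403/649) = 649/403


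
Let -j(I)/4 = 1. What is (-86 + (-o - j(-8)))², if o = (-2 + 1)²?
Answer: 6889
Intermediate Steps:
j(I) = -4 (j(I) = -4*1 = -4)
o = 1 (o = (-1)² = 1)
(-86 + (-o - j(-8)))² = (-86 + (-1*1 - 1*(-4)))² = (-86 + (-1 + 4))² = (-86 + 3)² = (-83)² = 6889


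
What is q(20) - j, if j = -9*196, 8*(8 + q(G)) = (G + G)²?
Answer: 1956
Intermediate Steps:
q(G) = -8 + G²/2 (q(G) = -8 + (G + G)²/8 = -8 + (2*G)²/8 = -8 + (4*G²)/8 = -8 + G²/2)
j = -1764
q(20) - j = (-8 + (½)*20²) - 1*(-1764) = (-8 + (½)*400) + 1764 = (-8 + 200) + 1764 = 192 + 1764 = 1956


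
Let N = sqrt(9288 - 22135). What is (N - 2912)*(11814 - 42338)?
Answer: 88885888 - 30524*I*sqrt(12847) ≈ 8.8886e+7 - 3.4597e+6*I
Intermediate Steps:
N = I*sqrt(12847) (N = sqrt(-12847) = I*sqrt(12847) ≈ 113.34*I)
(N - 2912)*(11814 - 42338) = (I*sqrt(12847) - 2912)*(11814 - 42338) = (-2912 + I*sqrt(12847))*(-30524) = 88885888 - 30524*I*sqrt(12847)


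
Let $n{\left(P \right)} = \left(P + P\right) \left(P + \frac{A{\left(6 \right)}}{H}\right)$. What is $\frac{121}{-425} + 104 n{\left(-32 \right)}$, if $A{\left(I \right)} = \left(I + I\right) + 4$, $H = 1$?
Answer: $\frac{45260679}{425} \approx 1.065 \cdot 10^{5}$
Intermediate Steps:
$A{\left(I \right)} = 4 + 2 I$ ($A{\left(I \right)} = 2 I + 4 = 4 + 2 I$)
$n{\left(P \right)} = 2 P \left(16 + P\right)$ ($n{\left(P \right)} = \left(P + P\right) \left(P + \frac{4 + 2 \cdot 6}{1}\right) = 2 P \left(P + \left(4 + 12\right) 1\right) = 2 P \left(P + 16 \cdot 1\right) = 2 P \left(P + 16\right) = 2 P \left(16 + P\right)$)
$\frac{121}{-425} + 104 n{\left(-32 \right)} = \frac{121}{-425} + 104 \cdot 2 \left(-32\right) \left(16 - 32\right) = 121 \left(- \frac{1}{425}\right) + 104 \cdot 2 \left(-32\right) \left(-16\right) = - \frac{121}{425} + 104 \cdot 1024 = - \frac{121}{425} + 106496 = \frac{45260679}{425}$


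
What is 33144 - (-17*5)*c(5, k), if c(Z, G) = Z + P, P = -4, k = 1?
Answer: 33229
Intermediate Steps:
c(Z, G) = -4 + Z (c(Z, G) = Z - 4 = -4 + Z)
33144 - (-17*5)*c(5, k) = 33144 - (-17*5)*(-4 + 5) = 33144 - (-85) = 33144 - 1*(-85) = 33144 + 85 = 33229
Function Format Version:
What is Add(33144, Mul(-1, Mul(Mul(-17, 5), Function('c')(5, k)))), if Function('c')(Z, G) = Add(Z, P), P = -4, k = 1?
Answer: 33229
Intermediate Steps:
Function('c')(Z, G) = Add(-4, Z) (Function('c')(Z, G) = Add(Z, -4) = Add(-4, Z))
Add(33144, Mul(-1, Mul(Mul(-17, 5), Function('c')(5, k)))) = Add(33144, Mul(-1, Mul(Mul(-17, 5), Add(-4, 5)))) = Add(33144, Mul(-1, Mul(-85, 1))) = Add(33144, Mul(-1, -85)) = Add(33144, 85) = 33229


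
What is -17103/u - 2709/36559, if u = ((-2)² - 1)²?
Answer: -208430986/109677 ≈ -1900.4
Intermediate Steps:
u = 9 (u = (4 - 1)² = 3² = 9)
-17103/u - 2709/36559 = -17103/9 - 2709/36559 = -17103*⅑ - 2709*1/36559 = -5701/3 - 2709/36559 = -208430986/109677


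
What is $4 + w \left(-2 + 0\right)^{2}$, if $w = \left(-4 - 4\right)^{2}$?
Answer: $260$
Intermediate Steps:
$w = 64$ ($w = \left(-8\right)^{2} = 64$)
$4 + w \left(-2 + 0\right)^{2} = 4 + 64 \left(-2 + 0\right)^{2} = 4 + 64 \left(-2\right)^{2} = 4 + 64 \cdot 4 = 4 + 256 = 260$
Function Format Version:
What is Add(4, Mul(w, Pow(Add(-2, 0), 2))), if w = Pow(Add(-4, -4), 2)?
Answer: 260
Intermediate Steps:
w = 64 (w = Pow(-8, 2) = 64)
Add(4, Mul(w, Pow(Add(-2, 0), 2))) = Add(4, Mul(64, Pow(Add(-2, 0), 2))) = Add(4, Mul(64, Pow(-2, 2))) = Add(4, Mul(64, 4)) = Add(4, 256) = 260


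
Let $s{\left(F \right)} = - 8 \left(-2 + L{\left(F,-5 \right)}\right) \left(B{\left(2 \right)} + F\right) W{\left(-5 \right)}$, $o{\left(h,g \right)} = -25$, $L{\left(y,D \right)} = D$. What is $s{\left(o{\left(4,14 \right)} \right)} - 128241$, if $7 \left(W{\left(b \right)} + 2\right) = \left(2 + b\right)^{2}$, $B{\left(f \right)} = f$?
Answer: $-127321$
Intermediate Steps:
$W{\left(b \right)} = -2 + \frac{\left(2 + b\right)^{2}}{7}$
$s{\left(F \right)} = -80 - 40 F$ ($s{\left(F \right)} = - 8 \left(-2 - 5\right) \left(2 + F\right) \left(-2 + \frac{\left(2 - 5\right)^{2}}{7}\right) = - 8 \left(- 7 \left(2 + F\right)\right) \left(-2 + \frac{\left(-3\right)^{2}}{7}\right) = - 8 \left(-14 - 7 F\right) \left(-2 + \frac{1}{7} \cdot 9\right) = \left(112 + 56 F\right) \left(-2 + \frac{9}{7}\right) = \left(112 + 56 F\right) \left(- \frac{5}{7}\right) = -80 - 40 F$)
$s{\left(o{\left(4,14 \right)} \right)} - 128241 = \left(-80 - -1000\right) - 128241 = \left(-80 + 1000\right) - 128241 = 920 - 128241 = -127321$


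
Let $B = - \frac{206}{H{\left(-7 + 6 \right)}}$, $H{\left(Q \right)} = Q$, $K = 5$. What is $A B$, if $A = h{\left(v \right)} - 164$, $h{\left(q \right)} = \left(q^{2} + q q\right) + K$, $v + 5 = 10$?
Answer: $-22454$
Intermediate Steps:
$v = 5$ ($v = -5 + 10 = 5$)
$h{\left(q \right)} = 5 + 2 q^{2}$ ($h{\left(q \right)} = \left(q^{2} + q q\right) + 5 = \left(q^{2} + q^{2}\right) + 5 = 2 q^{2} + 5 = 5 + 2 q^{2}$)
$B = 206$ ($B = - \frac{206}{-7 + 6} = - \frac{206}{-1} = \left(-206\right) \left(-1\right) = 206$)
$A = -109$ ($A = \left(5 + 2 \cdot 5^{2}\right) - 164 = \left(5 + 2 \cdot 25\right) - 164 = \left(5 + 50\right) - 164 = 55 - 164 = -109$)
$A B = \left(-109\right) 206 = -22454$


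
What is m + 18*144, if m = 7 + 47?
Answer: 2646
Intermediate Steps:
m = 54
m + 18*144 = 54 + 18*144 = 54 + 2592 = 2646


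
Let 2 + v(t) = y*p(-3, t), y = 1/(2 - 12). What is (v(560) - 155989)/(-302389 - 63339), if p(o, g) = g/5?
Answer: 780011/1828640 ≈ 0.42655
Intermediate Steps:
p(o, g) = g/5 (p(o, g) = g*(1/5) = g/5)
y = -1/10 (y = 1/(-10) = -1/10 ≈ -0.10000)
v(t) = -2 - t/50
(v(560) - 155989)/(-302389 - 63339) = ((-2 - 1/50*560) - 155989)/(-302389 - 63339) = ((-2 - 56/5) - 155989)/(-365728) = (-66/5 - 155989)*(-1/365728) = -780011/5*(-1/365728) = 780011/1828640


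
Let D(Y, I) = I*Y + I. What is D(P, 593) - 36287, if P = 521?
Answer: 273259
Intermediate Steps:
D(Y, I) = I + I*Y
D(P, 593) - 36287 = 593*(1 + 521) - 36287 = 593*522 - 36287 = 309546 - 36287 = 273259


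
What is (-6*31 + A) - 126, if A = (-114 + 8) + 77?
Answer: -341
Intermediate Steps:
A = -29 (A = -106 + 77 = -29)
(-6*31 + A) - 126 = (-6*31 - 29) - 126 = (-186 - 29) - 126 = -215 - 126 = -341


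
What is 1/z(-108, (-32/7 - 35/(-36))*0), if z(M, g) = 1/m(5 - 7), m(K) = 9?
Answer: 9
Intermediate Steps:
z(M, g) = 1/9
1/z(-108, (-32/7 - 35/(-36))*0) = 1/(1/9) = 9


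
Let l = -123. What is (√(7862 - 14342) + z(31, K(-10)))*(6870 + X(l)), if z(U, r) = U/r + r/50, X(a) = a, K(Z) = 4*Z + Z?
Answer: -546507/50 + 242892*I*√5 ≈ -10930.0 + 5.4312e+5*I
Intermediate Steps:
K(Z) = 5*Z
z(U, r) = r/50 + U/r (z(U, r) = U/r + r*(1/50) = U/r + r/50 = r/50 + U/r)
(√(7862 - 14342) + z(31, K(-10)))*(6870 + X(l)) = (√(7862 - 14342) + ((5*(-10))/50 + 31/((5*(-10)))))*(6870 - 123) = (√(-6480) + ((1/50)*(-50) + 31/(-50)))*6747 = (36*I*√5 + (-1 + 31*(-1/50)))*6747 = (36*I*√5 + (-1 - 31/50))*6747 = (36*I*√5 - 81/50)*6747 = (-81/50 + 36*I*√5)*6747 = -546507/50 + 242892*I*√5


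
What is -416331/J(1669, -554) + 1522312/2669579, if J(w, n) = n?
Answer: 365038351/485378 ≈ 752.07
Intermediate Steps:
-416331/J(1669, -554) + 1522312/2669579 = -416331/(-554) + 1522312/2669579 = -416331*(-1/554) + 1522312*(1/2669579) = 1503/2 + 138392/242689 = 365038351/485378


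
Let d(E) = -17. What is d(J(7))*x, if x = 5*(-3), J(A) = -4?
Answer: 255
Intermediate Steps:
x = -15
d(J(7))*x = -17*(-15) = 255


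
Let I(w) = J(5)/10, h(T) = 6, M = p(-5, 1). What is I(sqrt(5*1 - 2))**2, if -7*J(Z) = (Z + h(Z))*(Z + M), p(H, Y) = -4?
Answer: 121/4900 ≈ 0.024694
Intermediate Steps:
M = -4
J(Z) = -(-4 + Z)*(6 + Z)/7 (J(Z) = -(Z + 6)*(Z - 4)/7 = -(6 + Z)*(-4 + Z)/7 = -(-4 + Z)*(6 + Z)/7)
I(w) = -11/70 (I(w) = (24/7 - 2/7*5 - 1/7*5**2)/10 = (24/7 - 10/7 - 1/7*25)*(1/10) = (24/7 - 10/7 - 25/7)*(1/10) = -11/7*1/10 = -11/70)
I(sqrt(5*1 - 2))**2 = (-11/70)**2 = 121/4900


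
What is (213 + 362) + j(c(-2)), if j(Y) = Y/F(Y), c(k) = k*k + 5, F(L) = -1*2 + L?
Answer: 4034/7 ≈ 576.29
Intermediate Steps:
F(L) = -2 + L
c(k) = 5 + k**2 (c(k) = k**2 + 5 = 5 + k**2)
j(Y) = Y/(-2 + Y)
(213 + 362) + j(c(-2)) = (213 + 362) + (5 + (-2)**2)/(-2 + (5 + (-2)**2)) = 575 + (5 + 4)/(-2 + (5 + 4)) = 575 + 9/(-2 + 9) = 575 + 9/7 = 4034/7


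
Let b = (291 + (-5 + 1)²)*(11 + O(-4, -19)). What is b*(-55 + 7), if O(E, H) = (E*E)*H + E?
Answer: 4376592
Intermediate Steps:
O(E, H) = E + H*E² (O(E, H) = E²*H + E = H*E² + E = E + H*E²)
b = -91179 (b = (291 + (-5 + 1)²)*(11 - 4*(1 - 4*(-19))) = (291 + (-4)²)*(11 - 4*(1 + 76)) = (291 + 16)*(11 - 4*77) = 307*(11 - 308) = 307*(-297) = -91179)
b*(-55 + 7) = -91179*(-55 + 7) = -91179*(-48) = 4376592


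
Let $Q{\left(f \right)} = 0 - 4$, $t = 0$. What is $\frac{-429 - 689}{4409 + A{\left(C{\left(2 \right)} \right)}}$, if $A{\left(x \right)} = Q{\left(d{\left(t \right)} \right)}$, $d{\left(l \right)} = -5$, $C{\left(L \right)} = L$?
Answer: $- \frac{1118}{4405} \approx -0.2538$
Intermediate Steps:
$Q{\left(f \right)} = -4$ ($Q{\left(f \right)} = 0 - 4 = -4$)
$A{\left(x \right)} = -4$
$\frac{-429 - 689}{4409 + A{\left(C{\left(2 \right)} \right)}} = \frac{-429 - 689}{4409 - 4} = - \frac{1118}{4405}$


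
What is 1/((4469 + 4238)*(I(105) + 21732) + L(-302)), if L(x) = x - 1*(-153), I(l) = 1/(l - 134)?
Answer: 29/5487382168 ≈ 5.2849e-9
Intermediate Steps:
I(l) = 1/(-134 + l)
L(x) = 153 + x (L(x) = x + 153 = 153 + x)
1/((4469 + 4238)*(I(105) + 21732) + L(-302)) = 1/((4469 + 4238)*(1/(-134 + 105) + 21732) + (153 - 302)) = 1/(8707*(1/(-29) + 21732) - 149) = 1/(8707*(-1/29 + 21732) - 149) = 1/(8707*(630227/29) - 149) = 1/(5487386489/29 - 149) = 1/(5487382168/29) = 29/5487382168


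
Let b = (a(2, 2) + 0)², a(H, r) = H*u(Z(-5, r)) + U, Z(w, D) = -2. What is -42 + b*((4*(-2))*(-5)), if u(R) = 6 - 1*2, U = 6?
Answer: 7798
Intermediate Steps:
u(R) = 4 (u(R) = 6 - 2 = 4)
a(H, r) = 6 + 4*H (a(H, r) = H*4 + 6 = 4*H + 6 = 6 + 4*H)
b = 196 (b = ((6 + 4*2) + 0)² = ((6 + 8) + 0)² = (14 + 0)² = 14² = 196)
-42 + b*((4*(-2))*(-5)) = -42 + 196*((4*(-2))*(-5)) = -42 + 196*(-8*(-5)) = -42 + 196*40 = -42 + 7840 = 7798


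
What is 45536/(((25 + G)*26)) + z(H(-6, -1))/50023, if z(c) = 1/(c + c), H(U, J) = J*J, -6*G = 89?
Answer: 13667084761/79336478 ≈ 172.27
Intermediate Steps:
G = -89/6 (G = -⅙*89 = -89/6 ≈ -14.833)
H(U, J) = J²
z(c) = 1/(2*c)
45536/(((25 + G)*26)) + z(H(-6, -1))/50023 = 45536/(((25 - 89/6)*26)) + (1/(2*((-1)²)))/50023 = 45536/(((61/6)*26)) + ((½)/1)*(1/50023) = 45536/(793/3) + ((½)*1)*(1/50023) = 45536*(3/793) + (½)*(1/50023) = 136608/793 + 1/100046 = 13667084761/79336478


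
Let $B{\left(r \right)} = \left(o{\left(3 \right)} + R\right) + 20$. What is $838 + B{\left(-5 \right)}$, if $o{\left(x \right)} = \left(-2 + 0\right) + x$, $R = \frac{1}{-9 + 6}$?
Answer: $\frac{2576}{3} \approx 858.67$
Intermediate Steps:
$R = - \frac{1}{3}$ ($R = \frac{1}{-3} = - \frac{1}{3} \approx -0.33333$)
$o{\left(x \right)} = -2 + x$
$B{\left(r \right)} = \frac{62}{3}$ ($B{\left(r \right)} = \left(\left(-2 + 3\right) - \frac{1}{3}\right) + 20 = \left(1 - \frac{1}{3}\right) + 20 = \frac{2}{3} + 20 = \frac{62}{3}$)
$838 + B{\left(-5 \right)} = 838 + \frac{62}{3} = \frac{2576}{3}$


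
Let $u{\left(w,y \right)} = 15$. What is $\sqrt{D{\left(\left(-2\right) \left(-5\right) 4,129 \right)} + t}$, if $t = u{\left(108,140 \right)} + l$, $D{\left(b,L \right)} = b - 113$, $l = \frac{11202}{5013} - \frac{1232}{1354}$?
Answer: $\frac{274 i \sqrt{966102018}}{1131267} \approx 7.5283 i$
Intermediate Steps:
$l = \frac{1498582}{1131267}$ ($l = 11202 \cdot \frac{1}{5013} - \frac{616}{677} = \frac{3734}{1671} - \frac{616}{677} = \frac{1498582}{1131267} \approx 1.3247$)
$D{\left(b,L \right)} = -113 + b$ ($D{\left(b,L \right)} = b - 113 = -113 + b$)
$t = \frac{18467587}{1131267}$ ($t = 15 + \frac{1498582}{1131267} = \frac{18467587}{1131267} \approx 16.325$)
$\sqrt{D{\left(\left(-2\right) \left(-5\right) 4,129 \right)} + t} = \sqrt{\left(-113 + \left(-2\right) \left(-5\right) 4\right) + \frac{18467587}{1131267}} = \sqrt{\left(-113 + 10 \cdot 4\right) + \frac{18467587}{1131267}} = \sqrt{\left(-113 + 40\right) + \frac{18467587}{1131267}} = \sqrt{-73 + \frac{18467587}{1131267}} = \sqrt{- \frac{64114904}{1131267}} = \frac{274 i \sqrt{966102018}}{1131267}$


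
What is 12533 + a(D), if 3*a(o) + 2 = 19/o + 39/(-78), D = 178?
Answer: 1115366/89 ≈ 12532.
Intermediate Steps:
a(o) = -⅚ + 19/(3*o) (a(o) = -⅔ + (19/o + 39/(-78))/3 = -⅔ + (19/o + 39*(-1/78))/3 = -⅔ + (19/o - ½)/3 = -⅔ + (-½ + 19/o)/3 = -⅔ + (-⅙ + 19/(3*o)) = -⅚ + 19/(3*o))
12533 + a(D) = 12533 + (⅙)*(38 - 5*178)/178 = 12533 + (⅙)*(1/178)*(38 - 890) = 12533 + (⅙)*(1/178)*(-852) = 12533 - 71/89 = 1115366/89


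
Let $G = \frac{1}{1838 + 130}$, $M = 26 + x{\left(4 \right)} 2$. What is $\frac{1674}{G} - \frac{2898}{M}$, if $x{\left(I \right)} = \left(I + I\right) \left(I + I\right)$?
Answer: $\frac{36238545}{11} \approx 3.2944 \cdot 10^{6}$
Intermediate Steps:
$x{\left(I \right)} = 4 I^{2}$ ($x{\left(I \right)} = 2 I 2 I = 4 I^{2}$)
$M = 154$ ($M = 26 + 4 \cdot 4^{2} \cdot 2 = 26 + 4 \cdot 16 \cdot 2 = 26 + 64 \cdot 2 = 26 + 128 = 154$)
$G = \frac{1}{1968} \approx 0.00050813$
$\frac{1674}{G} - \frac{2898}{M} = 1674 \frac{1}{\frac{1}{1968}} - \frac{2898}{154} = 1674 \cdot 1968 - \frac{207}{11} = 3294432 - \frac{207}{11} = \frac{36238545}{11}$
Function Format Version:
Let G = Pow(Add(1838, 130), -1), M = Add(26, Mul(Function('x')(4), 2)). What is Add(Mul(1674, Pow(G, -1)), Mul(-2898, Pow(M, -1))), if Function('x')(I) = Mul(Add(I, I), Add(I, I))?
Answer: Rational(36238545, 11) ≈ 3.2944e+6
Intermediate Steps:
Function('x')(I) = Mul(4, Pow(I, 2)) (Function('x')(I) = Mul(Mul(2, I), Mul(2, I)) = Mul(4, Pow(I, 2)))
M = 154 (M = Add(26, Mul(Mul(4, Pow(4, 2)), 2)) = Add(26, Mul(Mul(4, 16), 2)) = Add(26, Mul(64, 2)) = Add(26, 128) = 154)
G = Rational(1, 1968) (G = Pow(1968, -1) = Rational(1, 1968) ≈ 0.00050813)
Add(Mul(1674, Pow(G, -1)), Mul(-2898, Pow(M, -1))) = Add(Mul(1674, Pow(Rational(1, 1968), -1)), Mul(-2898, Pow(154, -1))) = Add(Mul(1674, 1968), Mul(-2898, Rational(1, 154))) = Add(3294432, Rational(-207, 11)) = Rational(36238545, 11)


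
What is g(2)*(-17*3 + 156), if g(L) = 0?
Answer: 0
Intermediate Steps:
g(2)*(-17*3 + 156) = 0*(-17*3 + 156) = 0*(-51 + 156) = 0*105 = 0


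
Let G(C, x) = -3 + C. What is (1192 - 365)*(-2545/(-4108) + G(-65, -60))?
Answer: -228912773/4108 ≈ -55724.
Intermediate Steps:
(1192 - 365)*(-2545/(-4108) + G(-65, -60)) = (1192 - 365)*(-2545/(-4108) + (-3 - 65)) = 827*(-2545*(-1/4108) - 68) = 827*(2545/4108 - 68) = 827*(-276799/4108) = -228912773/4108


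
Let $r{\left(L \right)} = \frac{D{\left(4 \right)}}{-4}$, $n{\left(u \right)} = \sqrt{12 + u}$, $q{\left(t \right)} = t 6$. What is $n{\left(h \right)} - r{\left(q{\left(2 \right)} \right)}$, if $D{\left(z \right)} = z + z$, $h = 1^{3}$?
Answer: $2 + \sqrt{13} \approx 5.6056$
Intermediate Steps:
$h = 1$
$q{\left(t \right)} = 6 t$
$D{\left(z \right)} = 2 z$
$r{\left(L \right)} = -2$ ($r{\left(L \right)} = \frac{2 \cdot 4}{-4} = 8 \left(- \frac{1}{4}\right) = -2$)
$n{\left(h \right)} - r{\left(q{\left(2 \right)} \right)} = \sqrt{12 + 1} - -2 = \sqrt{13} + 2 = 2 + \sqrt{13}$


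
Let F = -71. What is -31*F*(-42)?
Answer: -92442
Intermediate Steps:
-31*F*(-42) = -31*(-71)*(-42) = 2201*(-42) = -92442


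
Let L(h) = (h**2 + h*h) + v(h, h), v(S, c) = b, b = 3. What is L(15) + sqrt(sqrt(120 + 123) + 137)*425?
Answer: 453 + 425*sqrt(137 + 9*sqrt(3)) ≈ 5702.9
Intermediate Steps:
v(S, c) = 3
L(h) = 3 + 2*h**2 (L(h) = (h**2 + h*h) + 3 = (h**2 + h**2) + 3 = 2*h**2 + 3 = 3 + 2*h**2)
L(15) + sqrt(sqrt(120 + 123) + 137)*425 = (3 + 2*15**2) + sqrt(sqrt(120 + 123) + 137)*425 = (3 + 2*225) + sqrt(sqrt(243) + 137)*425 = (3 + 450) + sqrt(9*sqrt(3) + 137)*425 = 453 + sqrt(137 + 9*sqrt(3))*425 = 453 + 425*sqrt(137 + 9*sqrt(3))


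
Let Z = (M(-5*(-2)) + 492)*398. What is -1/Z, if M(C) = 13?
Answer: -1/200990 ≈ -4.9754e-6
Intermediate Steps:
Z = 200990 (Z = (13 + 492)*398 = 505*398 = 200990)
-1/Z = -1/200990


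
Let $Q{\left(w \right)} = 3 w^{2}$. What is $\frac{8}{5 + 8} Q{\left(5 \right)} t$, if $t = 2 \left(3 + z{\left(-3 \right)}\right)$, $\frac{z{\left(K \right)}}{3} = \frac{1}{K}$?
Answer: $\frac{2400}{13} \approx 184.62$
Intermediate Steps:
$z{\left(K \right)} = \frac{3}{K}$
$t = 4$ ($t = 2 \left(3 + \frac{3}{-3}\right) = 2 \left(3 + 3 \left(- \frac{1}{3}\right)\right) = 2 \left(3 - 1\right) = 2 \cdot 2 = 4$)
$\frac{8}{5 + 8} Q{\left(5 \right)} t = \frac{8}{5 + 8} \cdot 3 \cdot 5^{2} \cdot 4 = \frac{8}{13} \cdot 3 \cdot 25 \cdot 4 = 8 \cdot \frac{1}{13} \cdot 75 \cdot 4 = \frac{8}{13} \cdot 75 \cdot 4 = \frac{600}{13} \cdot 4 = \frac{2400}{13}$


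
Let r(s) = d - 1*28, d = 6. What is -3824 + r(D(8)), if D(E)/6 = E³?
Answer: -3846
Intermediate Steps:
D(E) = 6*E³
r(s) = -22 (r(s) = 6 - 1*28 = 6 - 28 = -22)
-3824 + r(D(8)) = -3824 - 22 = -3846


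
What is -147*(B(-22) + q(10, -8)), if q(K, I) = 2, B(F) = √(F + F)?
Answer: -294 - 294*I*√11 ≈ -294.0 - 975.09*I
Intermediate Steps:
B(F) = √2*√F (B(F) = √(2*F) = √2*√F)
-147*(B(-22) + q(10, -8)) = -147*(√2*√(-22) + 2) = -147*(√2*(I*√22) + 2) = -147*(2*I*√11 + 2) = -147*(2 + 2*I*√11) = -294 - 294*I*√11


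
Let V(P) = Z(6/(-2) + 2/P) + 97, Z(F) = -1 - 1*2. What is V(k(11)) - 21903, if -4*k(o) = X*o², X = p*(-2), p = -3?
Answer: -21809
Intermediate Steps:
Z(F) = -3 (Z(F) = -1 - 2 = -3)
X = 6 (X = -3*(-2) = 6)
k(o) = -3*o²/2
V(P) = 94 (V(P) = -3 + 97 = 94)
V(k(11)) - 21903 = 94 - 21903 = -21809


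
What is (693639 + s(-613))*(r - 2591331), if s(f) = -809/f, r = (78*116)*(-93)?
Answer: -1459629638117220/613 ≈ -2.3811e+12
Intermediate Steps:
r = -841464 (r = 9048*(-93) = -841464)
(693639 + s(-613))*(r - 2591331) = (693639 - 809/(-613))*(-841464 - 2591331) = (693639 - 809*(-1/613))*(-3432795) = (693639 + 809/613)*(-3432795) = (425201516/613)*(-3432795) = -1459629638117220/613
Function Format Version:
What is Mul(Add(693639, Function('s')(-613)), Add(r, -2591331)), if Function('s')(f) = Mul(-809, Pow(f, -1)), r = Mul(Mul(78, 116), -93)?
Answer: Rational(-1459629638117220, 613) ≈ -2.3811e+12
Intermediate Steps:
r = -841464 (r = Mul(9048, -93) = -841464)
Mul(Add(693639, Function('s')(-613)), Add(r, -2591331)) = Mul(Add(693639, Mul(-809, Pow(-613, -1))), Add(-841464, -2591331)) = Mul(Add(693639, Mul(-809, Rational(-1, 613))), -3432795) = Mul(Add(693639, Rational(809, 613)), -3432795) = Mul(Rational(425201516, 613), -3432795) = Rational(-1459629638117220, 613)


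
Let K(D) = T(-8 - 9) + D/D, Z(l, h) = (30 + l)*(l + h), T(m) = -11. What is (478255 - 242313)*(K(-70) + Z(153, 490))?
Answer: 27760699778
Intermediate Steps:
Z(l, h) = (30 + l)*(h + l)
K(D) = -10 (K(D) = -11 + D/D = -11 + 1 = -10)
(478255 - 242313)*(K(-70) + Z(153, 490)) = (478255 - 242313)*(-10 + (153² + 30*490 + 30*153 + 490*153)) = 235942*(-10 + (23409 + 14700 + 4590 + 74970)) = 235942*(-10 + 117669) = 235942*117659 = 27760699778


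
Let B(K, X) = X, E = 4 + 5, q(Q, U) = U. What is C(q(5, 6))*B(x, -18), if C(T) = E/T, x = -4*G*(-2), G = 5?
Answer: -27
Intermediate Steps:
x = 40 (x = -4*5*(-2) = -20*(-2) = 40)
E = 9
C(T) = 9/T
C(q(5, 6))*B(x, -18) = (9/6)*(-18) = (9*(⅙))*(-18) = (3/2)*(-18) = -27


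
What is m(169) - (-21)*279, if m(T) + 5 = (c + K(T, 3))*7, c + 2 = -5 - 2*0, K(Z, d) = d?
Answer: 5826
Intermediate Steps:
c = -7 (c = -2 + (-5 - 2*0) = -2 + (-5 + 0) = -2 - 5 = -7)
m(T) = -33 (m(T) = -5 + (-7 + 3)*7 = -5 - 4*7 = -5 - 28 = -33)
m(169) - (-21)*279 = -33 - (-21)*279 = -33 - 1*(-5859) = -33 + 5859 = 5826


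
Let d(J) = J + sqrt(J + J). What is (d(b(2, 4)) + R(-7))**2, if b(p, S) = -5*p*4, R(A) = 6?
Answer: 1076 - 272*I*sqrt(5) ≈ 1076.0 - 608.21*I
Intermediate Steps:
b(p, S) = -20*p
d(J) = J + sqrt(2)*sqrt(J) (d(J) = J + sqrt(2*J) = J + sqrt(2)*sqrt(J))
(d(b(2, 4)) + R(-7))**2 = ((-20*2 + sqrt(2)*sqrt(-20*2)) + 6)**2 = ((-40 + sqrt(2)*sqrt(-40)) + 6)**2 = ((-40 + sqrt(2)*(2*I*sqrt(10))) + 6)**2 = ((-40 + 4*I*sqrt(5)) + 6)**2 = (-34 + 4*I*sqrt(5))**2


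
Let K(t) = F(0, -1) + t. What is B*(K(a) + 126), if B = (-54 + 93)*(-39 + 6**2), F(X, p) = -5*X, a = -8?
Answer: -13806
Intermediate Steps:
B = -117 (B = 39*(-39 + 36) = 39*(-3) = -117)
K(t) = t (K(t) = -5*0 + t = 0 + t = t)
B*(K(a) + 126) = -117*(-8 + 126) = -117*118 = -13806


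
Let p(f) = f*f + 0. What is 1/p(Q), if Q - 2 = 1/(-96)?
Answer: 9216/36481 ≈ 0.25262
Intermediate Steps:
Q = 191/96 (Q = 2 + 1/(-96) = 2 - 1/96 = 191/96 ≈ 1.9896)
p(f) = f**2 (p(f) = f**2 + 0 = f**2)
1/p(Q) = 1/((191/96)**2) = 1/(36481/9216) = 9216/36481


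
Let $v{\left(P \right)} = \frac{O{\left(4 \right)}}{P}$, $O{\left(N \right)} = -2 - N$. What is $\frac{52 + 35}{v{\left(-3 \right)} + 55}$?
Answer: $\frac{29}{19} \approx 1.5263$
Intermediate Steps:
$v{\left(P \right)} = - \frac{6}{P}$ ($v{\left(P \right)} = \frac{-2 - 4}{P} = - \frac{6}{P}$)
$\frac{52 + 35}{v{\left(-3 \right)} + 55} = \frac{52 + 35}{- \frac{6}{-3} + 55} = \frac{87}{\left(-6\right) \left(- \frac{1}{3}\right) + 55} = \frac{87}{2 + 55} = \frac{87}{57} = 87 \cdot \frac{1}{57} = \frac{29}{19}$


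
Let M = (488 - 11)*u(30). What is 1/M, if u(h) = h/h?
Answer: 1/477 ≈ 0.0020964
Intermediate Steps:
u(h) = 1
M = 477 (M = (488 - 11)*1 = 477*1 = 477)
1/M = 1/477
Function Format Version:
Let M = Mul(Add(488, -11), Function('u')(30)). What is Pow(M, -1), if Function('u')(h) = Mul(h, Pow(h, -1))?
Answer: Rational(1, 477) ≈ 0.0020964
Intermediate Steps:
Function('u')(h) = 1
M = 477 (M = Mul(Add(488, -11), 1) = Mul(477, 1) = 477)
Pow(M, -1) = Pow(477, -1) = Rational(1, 477)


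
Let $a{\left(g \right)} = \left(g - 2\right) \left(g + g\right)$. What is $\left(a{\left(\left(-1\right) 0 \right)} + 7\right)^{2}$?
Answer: $49$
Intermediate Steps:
$a{\left(g \right)} = 2 g \left(-2 + g\right)$ ($a{\left(g \right)} = \left(-2 + g\right) 2 g = 2 g \left(-2 + g\right)$)
$\left(a{\left(\left(-1\right) 0 \right)} + 7\right)^{2} = \left(2 \left(\left(-1\right) 0\right) \left(-2 - 0\right) + 7\right)^{2} = \left(2 \cdot 0 \left(-2 + 0\right) + 7\right)^{2} = \left(2 \cdot 0 \left(-2\right) + 7\right)^{2} = \left(0 + 7\right)^{2} = 7^{2} = 49$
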